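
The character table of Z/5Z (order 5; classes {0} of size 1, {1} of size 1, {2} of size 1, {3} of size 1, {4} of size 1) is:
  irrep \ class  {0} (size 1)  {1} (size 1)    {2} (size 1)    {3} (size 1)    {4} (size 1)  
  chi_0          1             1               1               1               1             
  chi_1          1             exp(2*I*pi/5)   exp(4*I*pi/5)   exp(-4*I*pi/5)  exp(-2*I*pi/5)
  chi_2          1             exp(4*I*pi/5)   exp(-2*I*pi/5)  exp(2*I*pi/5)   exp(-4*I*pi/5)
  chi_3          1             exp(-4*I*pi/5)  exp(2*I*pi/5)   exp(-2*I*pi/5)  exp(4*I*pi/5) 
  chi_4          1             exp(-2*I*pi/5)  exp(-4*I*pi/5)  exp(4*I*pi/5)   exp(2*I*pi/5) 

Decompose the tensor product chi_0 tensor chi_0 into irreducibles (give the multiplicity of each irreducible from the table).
chi_0 tensor chi_0 = chi_0 (all other irreducibles have multiplicity 0).

Details: The character of a tensor product is the pointwise product (chi_0 * chi_0)(C) = chi_0(C) * chi_0(C):
  {0}: (1)*(1), {1}: (1)*(1), {2}: (1)*(1), {3}: (1)*(1), {4}: (1)*(1)
so (chi_0 * chi_0) takes values
  {0} -> 1, {1} -> 1, {2} -> 1, {3} -> 1, {4} -> 1.
Now take the inner product of this character with each irreducible chi from the table, <chi_0*chi_0, chi> = (1/5) sum_C |C| (chi_0*chi_0)(C) conj(chi(C)):
  <chi_0*chi_0, chi_0> = (1/5)[1*(1)*conj(1) + 1*(1)*conj(1) + 1*(1)*conj(1) + 1*(1)*conj(1) + 1*(1)*conj(1)]
      = (1/5)[(1) + (1) + (1) + (1) + (1)] = 5/5 = 1
  <chi_0*chi_0, chi_1> = (1/5)[1*(1)*conj(1) + 1*(1)*conj(exp(2*I*pi/5)) + 1*(1)*conj(exp(4*I*pi/5)) + 1*(1)*conj(exp(-4*I*pi/5)) + 1*(1)*conj(exp(-2*I*pi/5))]
      = (1/5)[(1) + (exp(-2*I*pi/5)) + (exp(-4*I*pi/5)) + (exp(4*I*pi/5)) + (exp(2*I*pi/5))] = 0/5 = 0
  <chi_0*chi_0, chi_2> = (1/5)[1*(1)*conj(1) + 1*(1)*conj(exp(4*I*pi/5)) + 1*(1)*conj(exp(-2*I*pi/5)) + 1*(1)*conj(exp(2*I*pi/5)) + 1*(1)*conj(exp(-4*I*pi/5))]
      = (1/5)[(1) + (exp(-4*I*pi/5)) + (exp(2*I*pi/5)) + (exp(-2*I*pi/5)) + (exp(4*I*pi/5))] = 0/5 = 0
  <chi_0*chi_0, chi_3> = (1/5)[1*(1)*conj(1) + 1*(1)*conj(exp(-4*I*pi/5)) + 1*(1)*conj(exp(2*I*pi/5)) + 1*(1)*conj(exp(-2*I*pi/5)) + 1*(1)*conj(exp(4*I*pi/5))]
      = (1/5)[(1) + (exp(4*I*pi/5)) + (exp(-2*I*pi/5)) + (exp(2*I*pi/5)) + (exp(-4*I*pi/5))] = 0/5 = 0
  <chi_0*chi_0, chi_4> = (1/5)[1*(1)*conj(1) + 1*(1)*conj(exp(-2*I*pi/5)) + 1*(1)*conj(exp(-4*I*pi/5)) + 1*(1)*conj(exp(4*I*pi/5)) + 1*(1)*conj(exp(2*I*pi/5))]
      = (1/5)[(1) + (exp(2*I*pi/5)) + (exp(4*I*pi/5)) + (exp(-4*I*pi/5)) + (exp(-2*I*pi/5))] = 0/5 = 0
(Exp terms are combined using exp(i*s)*conj(exp(i*t)) = exp(i*(s-t)), and sums of them are collapsed using the identity that for every m > 1 the m distinct m-th roots of unity sum to 0, e.g. 1 + exp(2*I*pi/3) + exp(-2*I*pi/3) = 0.)
Hence the multiplicities are chi_0: 1. Dimension check: dim(chi_0)*dim(chi_0) = 1*1 = 1 and sum (mult * dim) = 1*1 = 1.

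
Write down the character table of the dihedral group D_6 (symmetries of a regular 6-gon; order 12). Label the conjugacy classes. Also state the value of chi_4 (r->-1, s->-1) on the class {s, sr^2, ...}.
Conjugacy classes: {e} of size 1, {r^3} of size 1, {r^1, r^5} of size 2, {r^2, r^4} of size 2, {s, sr^2, ...} of size 3, {sr, sr^3, ...} of size 3.
Character table:
  irrep \ class              {e} (size 1)  {r^3} (size 1)  {r^1, r^5} (size 2)  {r^2, r^4} (size 2)  {s, sr^2, ...} (size 3)  {sr, sr^3, ...} (size 3)
  chi_1 (triv)               1             1               1                    1                    1                        1                       
  chi_2 (sign: r->1, s->-1)  1             1               1                    1                    -1                       -1                      
  chi_3 (r->-1, s->1)        1             -1              -1                   1                    1                        -1                      
  chi_4 (r->-1, s->-1)       1             -1              -1                   1                    -1                       1                       
  chi_5 (2d, j=1)            2             -2              1                    -1                   0                        0                       
  chi_6 (2d, j=2)            2             2               -1                   -1                   0                        0                       

Spot check: chi_4 (r->-1, s->-1) on {s, sr^2, ...} = -1.

D_6 has order 2*6 = 12 with 6 conjugacy classes, hence 6 irreducibles. Sum of squared dims 1 + 1 + 1 + 1 + 4 + 4 = 12 = |G|. Linear characters come from the abelianisation; the 2-dimensional irreps have character r^k -> 2*cos(2*pi*j*k/6), reflections -> 0.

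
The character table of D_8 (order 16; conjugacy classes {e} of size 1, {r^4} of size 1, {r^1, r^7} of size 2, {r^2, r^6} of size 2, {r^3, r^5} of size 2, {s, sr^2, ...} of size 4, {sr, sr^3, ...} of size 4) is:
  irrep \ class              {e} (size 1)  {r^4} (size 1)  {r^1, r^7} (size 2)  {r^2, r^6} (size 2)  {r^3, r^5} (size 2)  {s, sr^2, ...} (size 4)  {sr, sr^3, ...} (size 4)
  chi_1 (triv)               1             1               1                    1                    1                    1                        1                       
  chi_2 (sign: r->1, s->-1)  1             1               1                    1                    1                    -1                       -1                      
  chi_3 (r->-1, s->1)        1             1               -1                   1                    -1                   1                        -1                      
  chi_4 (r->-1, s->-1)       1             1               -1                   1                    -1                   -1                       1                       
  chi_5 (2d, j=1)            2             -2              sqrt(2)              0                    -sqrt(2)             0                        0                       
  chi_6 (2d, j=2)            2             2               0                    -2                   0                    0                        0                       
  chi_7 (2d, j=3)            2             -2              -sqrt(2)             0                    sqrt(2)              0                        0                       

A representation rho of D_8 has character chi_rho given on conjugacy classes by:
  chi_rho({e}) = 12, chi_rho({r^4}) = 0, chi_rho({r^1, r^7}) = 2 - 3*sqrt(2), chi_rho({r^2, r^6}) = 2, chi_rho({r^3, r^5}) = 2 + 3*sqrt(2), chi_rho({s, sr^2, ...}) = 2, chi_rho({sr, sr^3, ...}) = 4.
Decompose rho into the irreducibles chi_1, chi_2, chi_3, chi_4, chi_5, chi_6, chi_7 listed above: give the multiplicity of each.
Multiplicities: chi_1: 3, chi_2: 0, chi_3: 0, chi_4: 1, chi_5: 0, chi_6: 1, chi_7: 3.

Proof sketch: Use <chi_rho, chi> = (1/|G|) sum_C |C| * chi_rho(C) * conj(chi(C)) with |G| = 16 for each irreducible chi in the table:
  <chi_rho, chi_1> = (1/16)[1*(12)*conj(1) + 1*(0)*conj(1) + 2*(2 - 3*sqrt(2))*conj(1) + 2*(2)*conj(1) + 2*(2 + 3*sqrt(2))*conj(1) + 4*(2)*conj(1) + 4*(4)*conj(1)]
      = (1/16)[(12) + (0) + (4 - 6*sqrt(2)) + (4) + (4 + 6*sqrt(2)) + (8) + (16)] = 48/16 = 3
  <chi_rho, chi_2> = (1/16)[1*(12)*conj(1) + 1*(0)*conj(1) + 2*(2 - 3*sqrt(2))*conj(1) + 2*(2)*conj(1) + 2*(2 + 3*sqrt(2))*conj(1) + 4*(2)*conj(-1) + 4*(4)*conj(-1)]
      = (1/16)[(12) + (0) + (4 - 6*sqrt(2)) + (4) + (4 + 6*sqrt(2)) + (-8) + (-16)] = 0/16 = 0
  <chi_rho, chi_3> = (1/16)[1*(12)*conj(1) + 1*(0)*conj(1) + 2*(2 - 3*sqrt(2))*conj(-1) + 2*(2)*conj(1) + 2*(2 + 3*sqrt(2))*conj(-1) + 4*(2)*conj(1) + 4*(4)*conj(-1)]
      = (1/16)[(12) + (0) + (-4 + 6*sqrt(2)) + (4) + (-6*sqrt(2) - 4) + (8) + (-16)] = 0/16 = 0
  <chi_rho, chi_4> = (1/16)[1*(12)*conj(1) + 1*(0)*conj(1) + 2*(2 - 3*sqrt(2))*conj(-1) + 2*(2)*conj(1) + 2*(2 + 3*sqrt(2))*conj(-1) + 4*(2)*conj(-1) + 4*(4)*conj(1)]
      = (1/16)[(12) + (0) + (-4 + 6*sqrt(2)) + (4) + (-6*sqrt(2) - 4) + (-8) + (16)] = 16/16 = 1
  <chi_rho, chi_5> = (1/16)[1*(12)*conj(2) + 1*(0)*conj(-2) + 2*(2 - 3*sqrt(2))*conj(sqrt(2)) + 2*(2)*conj(0) + 2*(2 + 3*sqrt(2))*conj(-sqrt(2)) + 4*(2)*conj(0) + 4*(4)*conj(0)]
      = (1/16)[(24) + (0) + (-12 + 4*sqrt(2)) + (0) + (-12 - 4*sqrt(2)) + (0) + (0)] = 0/16 = 0
  <chi_rho, chi_6> = (1/16)[1*(12)*conj(2) + 1*(0)*conj(2) + 2*(2 - 3*sqrt(2))*conj(0) + 2*(2)*conj(-2) + 2*(2 + 3*sqrt(2))*conj(0) + 4*(2)*conj(0) + 4*(4)*conj(0)]
      = (1/16)[(24) + (0) + (0) + (-8) + (0) + (0) + (0)] = 16/16 = 1
  <chi_rho, chi_7> = (1/16)[1*(12)*conj(2) + 1*(0)*conj(-2) + 2*(2 - 3*sqrt(2))*conj(-sqrt(2)) + 2*(2)*conj(0) + 2*(2 + 3*sqrt(2))*conj(sqrt(2)) + 4*(2)*conj(0) + 4*(4)*conj(0)]
      = (1/16)[(24) + (0) + (12 - 4*sqrt(2)) + (0) + (4*sqrt(2) + 12) + (0) + (0)] = 48/16 = 3
Dimension check: dim(rho) = sum (mult * dim) = 3*1 + 0*1 + 0*1 + 1*1 + 0*2 + 1*2 + 3*2 = 12 = chi_rho(e) = 12.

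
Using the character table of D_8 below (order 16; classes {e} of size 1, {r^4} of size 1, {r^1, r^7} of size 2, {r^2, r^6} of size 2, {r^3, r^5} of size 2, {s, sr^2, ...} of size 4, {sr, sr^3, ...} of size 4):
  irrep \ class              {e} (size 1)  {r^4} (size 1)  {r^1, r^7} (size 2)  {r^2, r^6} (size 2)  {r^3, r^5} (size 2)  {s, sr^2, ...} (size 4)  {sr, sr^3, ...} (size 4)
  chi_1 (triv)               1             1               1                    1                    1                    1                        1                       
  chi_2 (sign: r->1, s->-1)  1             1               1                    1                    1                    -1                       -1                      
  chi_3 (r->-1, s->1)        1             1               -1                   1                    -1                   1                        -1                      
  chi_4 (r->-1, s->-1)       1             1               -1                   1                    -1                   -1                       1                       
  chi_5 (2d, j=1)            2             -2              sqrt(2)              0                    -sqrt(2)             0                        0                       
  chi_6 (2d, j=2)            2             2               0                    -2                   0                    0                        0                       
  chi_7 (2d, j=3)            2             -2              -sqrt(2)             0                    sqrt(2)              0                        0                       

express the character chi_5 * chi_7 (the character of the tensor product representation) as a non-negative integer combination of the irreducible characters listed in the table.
chi_5 tensor chi_7 = chi_3 + chi_4 + chi_6 (all other irreducibles have multiplicity 0).

Derivation: The character of a tensor product is the pointwise product (chi_5 * chi_7)(C) = chi_5(C) * chi_7(C):
  {e}: (2)*(2), {r^4}: (-2)*(-2), {r^1, r^7}: (sqrt(2))*(-sqrt(2)), {r^2, r^6}: (0)*(0), {r^3, r^5}: (-sqrt(2))*(sqrt(2)), {s, sr^2, ...}: (0)*(0), {sr, sr^3, ...}: (0)*(0)
so (chi_5 * chi_7) takes values
  {e} -> 4, {r^4} -> 4, {r^1, r^7} -> -2, {r^2, r^6} -> 0, {r^3, r^5} -> -2, {s, sr^2, ...} -> 0, {sr, sr^3, ...} -> 0.
Now take the inner product of this character with each irreducible chi from the table, <chi_5*chi_7, chi> = (1/16) sum_C |C| (chi_5*chi_7)(C) conj(chi(C)):
  <chi_5*chi_7, chi_1> = (1/16)[1*(4)*conj(1) + 1*(4)*conj(1) + 2*(-2)*conj(1) + 2*(0)*conj(1) + 2*(-2)*conj(1) + 4*(0)*conj(1) + 4*(0)*conj(1)]
      = (1/16)[(4) + (4) + (-4) + (0) + (-4) + (0) + (0)] = 0/16 = 0
  <chi_5*chi_7, chi_2> = (1/16)[1*(4)*conj(1) + 1*(4)*conj(1) + 2*(-2)*conj(1) + 2*(0)*conj(1) + 2*(-2)*conj(1) + 4*(0)*conj(-1) + 4*(0)*conj(-1)]
      = (1/16)[(4) + (4) + (-4) + (0) + (-4) + (0) + (0)] = 0/16 = 0
  <chi_5*chi_7, chi_3> = (1/16)[1*(4)*conj(1) + 1*(4)*conj(1) + 2*(-2)*conj(-1) + 2*(0)*conj(1) + 2*(-2)*conj(-1) + 4*(0)*conj(1) + 4*(0)*conj(-1)]
      = (1/16)[(4) + (4) + (4) + (0) + (4) + (0) + (0)] = 16/16 = 1
  <chi_5*chi_7, chi_4> = (1/16)[1*(4)*conj(1) + 1*(4)*conj(1) + 2*(-2)*conj(-1) + 2*(0)*conj(1) + 2*(-2)*conj(-1) + 4*(0)*conj(-1) + 4*(0)*conj(1)]
      = (1/16)[(4) + (4) + (4) + (0) + (4) + (0) + (0)] = 16/16 = 1
  <chi_5*chi_7, chi_5> = (1/16)[1*(4)*conj(2) + 1*(4)*conj(-2) + 2*(-2)*conj(sqrt(2)) + 2*(0)*conj(0) + 2*(-2)*conj(-sqrt(2)) + 4*(0)*conj(0) + 4*(0)*conj(0)]
      = (1/16)[(8) + (-8) + (-4*sqrt(2)) + (0) + (4*sqrt(2)) + (0) + (0)] = 0/16 = 0
  <chi_5*chi_7, chi_6> = (1/16)[1*(4)*conj(2) + 1*(4)*conj(2) + 2*(-2)*conj(0) + 2*(0)*conj(-2) + 2*(-2)*conj(0) + 4*(0)*conj(0) + 4*(0)*conj(0)]
      = (1/16)[(8) + (8) + (0) + (0) + (0) + (0) + (0)] = 16/16 = 1
  <chi_5*chi_7, chi_7> = (1/16)[1*(4)*conj(2) + 1*(4)*conj(-2) + 2*(-2)*conj(-sqrt(2)) + 2*(0)*conj(0) + 2*(-2)*conj(sqrt(2)) + 4*(0)*conj(0) + 4*(0)*conj(0)]
      = (1/16)[(8) + (-8) + (4*sqrt(2)) + (0) + (-4*sqrt(2)) + (0) + (0)] = 0/16 = 0
Hence the multiplicities are chi_3: 1, chi_4: 1, chi_6: 1. Dimension check: dim(chi_5)*dim(chi_7) = 2*2 = 4 and sum (mult * dim) = 1*1 + 1*1 + 1*2 = 4.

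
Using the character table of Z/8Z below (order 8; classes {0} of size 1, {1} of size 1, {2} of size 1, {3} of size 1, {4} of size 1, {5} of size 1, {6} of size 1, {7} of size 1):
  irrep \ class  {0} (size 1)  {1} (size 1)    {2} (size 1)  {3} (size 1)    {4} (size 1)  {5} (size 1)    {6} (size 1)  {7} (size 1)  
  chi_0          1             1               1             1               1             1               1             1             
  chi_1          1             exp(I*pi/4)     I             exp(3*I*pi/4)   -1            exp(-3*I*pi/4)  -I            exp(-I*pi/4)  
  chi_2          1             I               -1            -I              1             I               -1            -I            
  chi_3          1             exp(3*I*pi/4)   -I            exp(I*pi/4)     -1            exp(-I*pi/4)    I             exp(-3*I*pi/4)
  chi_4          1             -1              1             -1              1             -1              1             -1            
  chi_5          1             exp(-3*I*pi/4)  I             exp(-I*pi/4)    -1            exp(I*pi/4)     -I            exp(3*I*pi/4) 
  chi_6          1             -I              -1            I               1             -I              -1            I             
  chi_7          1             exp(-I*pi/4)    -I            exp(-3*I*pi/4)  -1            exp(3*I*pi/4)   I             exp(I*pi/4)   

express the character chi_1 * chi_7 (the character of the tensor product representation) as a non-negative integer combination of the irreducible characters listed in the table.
chi_1 tensor chi_7 = chi_0 (all other irreducibles have multiplicity 0).

Details: The character of a tensor product is the pointwise product (chi_1 * chi_7)(C) = chi_1(C) * chi_7(C):
  {0}: (1)*(1), {1}: (exp(I*pi/4))*(exp(-I*pi/4)), {2}: (I)*(-I), {3}: (exp(3*I*pi/4))*(exp(-3*I*pi/4)), {4}: (-1)*(-1), {5}: (exp(-3*I*pi/4))*(exp(3*I*pi/4)), {6}: (-I)*(I), {7}: (exp(-I*pi/4))*(exp(I*pi/4))
so (chi_1 * chi_7) takes values
  {0} -> 1, {1} -> 1, {2} -> 1, {3} -> 1, {4} -> 1, {5} -> 1, {6} -> 1, {7} -> 1.
Now take the inner product of this character with each irreducible chi from the table, <chi_1*chi_7, chi> = (1/8) sum_C |C| (chi_1*chi_7)(C) conj(chi(C)):
  <chi_1*chi_7, chi_0> = (1/8)[1*(1)*conj(1) + 1*(1)*conj(1) + 1*(1)*conj(1) + 1*(1)*conj(1) + 1*(1)*conj(1) + 1*(1)*conj(1) + 1*(1)*conj(1) + 1*(1)*conj(1)]
      = (1/8)[(1) + (1) + (1) + (1) + (1) + (1) + (1) + (1)] = 8/8 = 1
  <chi_1*chi_7, chi_1> = (1/8)[1*(1)*conj(1) + 1*(1)*conj(exp(I*pi/4)) + 1*(1)*conj(I) + 1*(1)*conj(exp(3*I*pi/4)) + 1*(1)*conj(-1) + 1*(1)*conj(exp(-3*I*pi/4)) + 1*(1)*conj(-I) + 1*(1)*conj(exp(-I*pi/4))]
      = (1/8)[(1) + (exp(-I*pi/4)) + (-I) + (exp(-3*I*pi/4)) + (-1) + (exp(3*I*pi/4)) + (I) + (exp(I*pi/4))] = 0/8 = 0
  <chi_1*chi_7, chi_2> = (1/8)[1*(1)*conj(1) + 1*(1)*conj(I) + 1*(1)*conj(-1) + 1*(1)*conj(-I) + 1*(1)*conj(1) + 1*(1)*conj(I) + 1*(1)*conj(-1) + 1*(1)*conj(-I)]
      = (1/8)[(1) + (-I) + (-1) + (I) + (1) + (-I) + (-1) + (I)] = 0/8 = 0
  <chi_1*chi_7, chi_3> = (1/8)[1*(1)*conj(1) + 1*(1)*conj(exp(3*I*pi/4)) + 1*(1)*conj(-I) + 1*(1)*conj(exp(I*pi/4)) + 1*(1)*conj(-1) + 1*(1)*conj(exp(-I*pi/4)) + 1*(1)*conj(I) + 1*(1)*conj(exp(-3*I*pi/4))]
      = (1/8)[(1) + (exp(-3*I*pi/4)) + (I) + (exp(-I*pi/4)) + (-1) + (exp(I*pi/4)) + (-I) + (exp(3*I*pi/4))] = 0/8 = 0
  <chi_1*chi_7, chi_4> = (1/8)[1*(1)*conj(1) + 1*(1)*conj(-1) + 1*(1)*conj(1) + 1*(1)*conj(-1) + 1*(1)*conj(1) + 1*(1)*conj(-1) + 1*(1)*conj(1) + 1*(1)*conj(-1)]
      = (1/8)[(1) + (-1) + (1) + (-1) + (1) + (-1) + (1) + (-1)] = 0/8 = 0
  <chi_1*chi_7, chi_5> = (1/8)[1*(1)*conj(1) + 1*(1)*conj(exp(-3*I*pi/4)) + 1*(1)*conj(I) + 1*(1)*conj(exp(-I*pi/4)) + 1*(1)*conj(-1) + 1*(1)*conj(exp(I*pi/4)) + 1*(1)*conj(-I) + 1*(1)*conj(exp(3*I*pi/4))]
      = (1/8)[(1) + (exp(3*I*pi/4)) + (-I) + (exp(I*pi/4)) + (-1) + (exp(-I*pi/4)) + (I) + (exp(-3*I*pi/4))] = 0/8 = 0
  <chi_1*chi_7, chi_6> = (1/8)[1*(1)*conj(1) + 1*(1)*conj(-I) + 1*(1)*conj(-1) + 1*(1)*conj(I) + 1*(1)*conj(1) + 1*(1)*conj(-I) + 1*(1)*conj(-1) + 1*(1)*conj(I)]
      = (1/8)[(1) + (I) + (-1) + (-I) + (1) + (I) + (-1) + (-I)] = 0/8 = 0
  <chi_1*chi_7, chi_7> = (1/8)[1*(1)*conj(1) + 1*(1)*conj(exp(-I*pi/4)) + 1*(1)*conj(-I) + 1*(1)*conj(exp(-3*I*pi/4)) + 1*(1)*conj(-1) + 1*(1)*conj(exp(3*I*pi/4)) + 1*(1)*conj(I) + 1*(1)*conj(exp(I*pi/4))]
      = (1/8)[(1) + (exp(I*pi/4)) + (I) + (exp(3*I*pi/4)) + (-1) + (exp(-3*I*pi/4)) + (-I) + (exp(-I*pi/4))] = 0/8 = 0
(Exp terms are combined using exp(i*s)*conj(exp(i*t)) = exp(i*(s-t)), and sums of them are collapsed using the identity that for every m > 1 the m distinct m-th roots of unity sum to 0, e.g. 1 + exp(2*I*pi/3) + exp(-2*I*pi/3) = 0.)
Hence the multiplicities are chi_0: 1. Dimension check: dim(chi_1)*dim(chi_7) = 1*1 = 1 and sum (mult * dim) = 1*1 = 1.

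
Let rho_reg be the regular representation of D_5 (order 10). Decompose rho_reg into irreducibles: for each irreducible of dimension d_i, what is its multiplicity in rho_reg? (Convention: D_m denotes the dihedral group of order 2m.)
Each irreducible V_i of dimension d_i appears with multiplicity d_i, i.e. rho_reg = (direct sum over all irreducibles V_i) d_i V_i. The irreducible dimensions for D_5 are 1, 1, 2, 2: 2 irreducibles of dimension 1, each with multiplicity 1; 2 irreducibles of dimension 2, each with multiplicity 2. Total dimension 2*1*1 + 2*2*2 = 10 = |G|.

Derivation: General theorem: in the regular representation of a finite group G, each irreducible appears with multiplicity equal to its dimension. Check: dim(rho_reg) = sum d_i^2 = 1 + 1 + 4 + 4 = 10 = |G|.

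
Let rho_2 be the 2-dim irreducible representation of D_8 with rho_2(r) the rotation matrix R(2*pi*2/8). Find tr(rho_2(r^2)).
chi_{rho_2}(r^2) = 2*cos(2*pi*2*2/8) = -2

Why: rho_2(r^2) is rotation by angle 2*pi*2*2/8, whose trace is 2*cos(2*pi*2*2/8) = -2.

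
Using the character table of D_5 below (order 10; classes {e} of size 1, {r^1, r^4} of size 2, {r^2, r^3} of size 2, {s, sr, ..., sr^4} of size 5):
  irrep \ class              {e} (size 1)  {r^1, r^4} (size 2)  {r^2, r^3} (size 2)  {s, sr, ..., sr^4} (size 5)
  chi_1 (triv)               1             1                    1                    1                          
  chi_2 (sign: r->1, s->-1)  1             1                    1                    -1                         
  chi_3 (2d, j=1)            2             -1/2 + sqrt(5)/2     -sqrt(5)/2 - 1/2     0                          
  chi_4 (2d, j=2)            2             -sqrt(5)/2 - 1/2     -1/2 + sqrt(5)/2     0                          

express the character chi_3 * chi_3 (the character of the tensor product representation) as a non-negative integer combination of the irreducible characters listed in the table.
chi_3 tensor chi_3 = chi_1 + chi_2 + chi_4 (all other irreducibles have multiplicity 0).

Argument: The character of a tensor product is the pointwise product (chi_3 * chi_3)(C) = chi_3(C) * chi_3(C):
  {e}: (2)*(2), {r^1, r^4}: (-1/2 + sqrt(5)/2)*(-1/2 + sqrt(5)/2), {r^2, r^3}: (-sqrt(5)/2 - 1/2)*(-sqrt(5)/2 - 1/2), {s, sr, ..., sr^4}: (0)*(0)
so (chi_3 * chi_3) takes values
  {e} -> 4, {r^1, r^4} -> 3/2 - sqrt(5)/2, {r^2, r^3} -> sqrt(5)/2 + 3/2, {s, sr, ..., sr^4} -> 0.
Now take the inner product of this character with each irreducible chi from the table, <chi_3*chi_3, chi> = (1/10) sum_C |C| (chi_3*chi_3)(C) conj(chi(C)):
  <chi_3*chi_3, chi_1> = (1/10)[1*(4)*conj(1) + 2*(3/2 - sqrt(5)/2)*conj(1) + 2*(sqrt(5)/2 + 3/2)*conj(1) + 5*(0)*conj(1)]
      = (1/10)[(4) + (3 - sqrt(5)) + (sqrt(5) + 3) + (0)] = 10/10 = 1
  <chi_3*chi_3, chi_2> = (1/10)[1*(4)*conj(1) + 2*(3/2 - sqrt(5)/2)*conj(1) + 2*(sqrt(5)/2 + 3/2)*conj(1) + 5*(0)*conj(-1)]
      = (1/10)[(4) + (3 - sqrt(5)) + (sqrt(5) + 3) + (0)] = 10/10 = 1
  <chi_3*chi_3, chi_3> = (1/10)[1*(4)*conj(2) + 2*(3/2 - sqrt(5)/2)*conj(-1/2 + sqrt(5)/2) + 2*(sqrt(5)/2 + 3/2)*conj(-sqrt(5)/2 - 1/2) + 5*(0)*conj(0)]
      = (1/10)[(8) + (-4 + 2*sqrt(5)) + (-2*sqrt(5) - 4) + (0)] = 0/10 = 0
  <chi_3*chi_3, chi_4> = (1/10)[1*(4)*conj(2) + 2*(3/2 - sqrt(5)/2)*conj(-sqrt(5)/2 - 1/2) + 2*(sqrt(5)/2 + 3/2)*conj(-1/2 + sqrt(5)/2) + 5*(0)*conj(0)]
      = (1/10)[(8) + (1 - sqrt(5)) + (1 + sqrt(5)) + (0)] = 10/10 = 1
Hence the multiplicities are chi_1: 1, chi_2: 1, chi_4: 1. Dimension check: dim(chi_3)*dim(chi_3) = 2*2 = 4 and sum (mult * dim) = 1*1 + 1*1 + 1*2 = 4.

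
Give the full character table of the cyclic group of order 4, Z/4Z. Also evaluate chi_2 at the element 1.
Character table of Z/4Z (irreps indexed chi_0,...,chi_3 with chi_k(m) = zeta_4^(k*m), zeta_4 = exp(2*pi*i/4)):
  irrep \ class  {0} (size 1)  {1} (size 1)  {2} (size 1)  {3} (size 1)
  chi_0          1             1             1             1           
  chi_1          1             I             -1            -I          
  chi_2          1             -1            1             -1          
  chi_3          1             -I            -1            I           

Spot check: chi_2(1) = zeta_4^(2*1) = zeta_4^2 = -1.

Proof sketch: Z/4Z is abelian, so all 4 irreducible complex representations are 1-dimensional. They are given by chi_k(m) = zeta_4^(k*m) for k = 0,...,3. Row orthogonality: sum_m chi_k(m) conj(chi_l(m)) = 4 * [k = l].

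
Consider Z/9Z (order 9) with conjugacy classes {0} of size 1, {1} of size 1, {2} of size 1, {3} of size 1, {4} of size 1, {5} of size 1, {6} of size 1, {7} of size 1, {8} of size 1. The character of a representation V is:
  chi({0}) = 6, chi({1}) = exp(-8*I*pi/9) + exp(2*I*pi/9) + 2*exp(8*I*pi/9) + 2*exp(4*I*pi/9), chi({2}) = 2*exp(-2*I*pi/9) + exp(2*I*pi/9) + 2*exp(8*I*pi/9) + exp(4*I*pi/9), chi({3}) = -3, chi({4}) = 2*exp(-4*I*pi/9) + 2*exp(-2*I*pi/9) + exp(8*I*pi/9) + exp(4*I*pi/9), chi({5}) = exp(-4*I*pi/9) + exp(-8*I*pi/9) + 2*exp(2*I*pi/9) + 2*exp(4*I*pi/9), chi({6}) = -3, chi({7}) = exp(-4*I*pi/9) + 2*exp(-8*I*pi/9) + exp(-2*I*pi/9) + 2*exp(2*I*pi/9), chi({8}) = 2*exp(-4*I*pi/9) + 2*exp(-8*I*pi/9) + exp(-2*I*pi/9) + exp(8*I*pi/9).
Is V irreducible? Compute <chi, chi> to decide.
Not irreducible (reducible): <chi, chi> = 10 > 1.

Proof sketch: <chi, chi> = (1/|G|) sum_C |C| * |chi(C)|^2 = (1/9)[1*|6|^2 + 1*|exp(-8*I*pi/9) + exp(2*I*pi/9) + 2*exp(8*I*pi/9) + 2*exp(4*I*pi/9)|^2 + 1*|2*exp(-2*I*pi/9) + exp(2*I*pi/9) + 2*exp(8*I*pi/9) + exp(4*I*pi/9)|^2 + 1*|-3|^2 + 1*|2*exp(-4*I*pi/9) + 2*exp(-2*I*pi/9) + exp(8*I*pi/9) + exp(4*I*pi/9)|^2 + 1*|exp(-4*I*pi/9) + exp(-8*I*pi/9) + 2*exp(2*I*pi/9) + 2*exp(4*I*pi/9)|^2 + 1*|-3|^2 + 1*|exp(-4*I*pi/9) + 2*exp(-8*I*pi/9) + exp(-2*I*pi/9) + 2*exp(2*I*pi/9)|^2 + 1*|2*exp(-4*I*pi/9) + 2*exp(-8*I*pi/9) + exp(-2*I*pi/9) + exp(8*I*pi/9)|^2]
  = (1/9)[(36) + (10 + 4*exp(-4*I*pi/9) + 4*exp(-2*I*pi/3) + 4*exp(-2*I*pi/9) + exp(-8*I*pi/9) + exp(8*I*pi/9) + 4*exp(2*I*pi/9) + 4*exp(2*I*pi/3) + 4*exp(4*I*pi/9)) + (10 + 4*exp(-4*I*pi/9) + 4*exp(-2*I*pi/3) + 4*exp(-8*I*pi/9) + exp(-2*I*pi/9) + exp(2*I*pi/9) + 4*exp(8*I*pi/9) + 4*exp(2*I*pi/3) + 4*exp(4*I*pi/9)) + (9) + (10 + 4*exp(-2*I*pi/3) + 4*exp(-2*I*pi/9) + 4*exp(-8*I*pi/9) + exp(-4*I*pi/9) + exp(4*I*pi/9) + 4*exp(8*I*pi/9) + 4*exp(2*I*pi/9) + 4*exp(2*I*pi/3)) + (10 + 4*exp(-2*I*pi/3) + 4*exp(-2*I*pi/9) + 4*exp(-8*I*pi/9) + exp(-4*I*pi/9) + exp(4*I*pi/9) + 4*exp(8*I*pi/9) + 4*exp(2*I*pi/9) + 4*exp(2*I*pi/3)) + (9) + (10 + 4*exp(-4*I*pi/9) + 4*exp(-2*I*pi/3) + 4*exp(-8*I*pi/9) + exp(-2*I*pi/9) + exp(2*I*pi/9) + 4*exp(8*I*pi/9) + 4*exp(2*I*pi/3) + 4*exp(4*I*pi/9)) + (10 + 4*exp(-4*I*pi/9) + 4*exp(-2*I*pi/3) + 4*exp(-2*I*pi/9) + exp(-8*I*pi/9) + exp(8*I*pi/9) + 4*exp(2*I*pi/9) + 4*exp(2*I*pi/3) + 4*exp(4*I*pi/9))] = 90/9 = 10.
(Exp terms are combined using exp(i*s)*conj(exp(i*t)) = exp(i*(s-t)), and sums of them are collapsed using the identity that for every m > 1 the m distinct m-th roots of unity sum to 0, e.g. 1 + exp(2*I*pi/3) + exp(-2*I*pi/3) = 0.)
A character is irreducible iff <chi, chi> = 1, so this representation is reducible.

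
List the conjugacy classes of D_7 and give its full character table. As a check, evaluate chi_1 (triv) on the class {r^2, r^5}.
Conjugacy classes: {e} of size 1, {r^1, r^6} of size 2, {r^2, r^5} of size 2, {r^3, r^4} of size 2, {s, sr, ..., sr^6} of size 7.
Character table:
  irrep \ class              {e} (size 1)  {r^1, r^6} (size 2)  {r^2, r^5} (size 2)  {r^3, r^4} (size 2)  {s, sr, ..., sr^6} (size 7)
  chi_1 (triv)               1             1                    1                    1                    1                          
  chi_2 (sign: r->1, s->-1)  1             1                    1                    1                    -1                         
  chi_3 (2d, j=1)            2             2*cos(2*pi/7)        -2*cos(3*pi/7)       -2*cos(pi/7)         0                          
  chi_4 (2d, j=2)            2             -2*cos(3*pi/7)       -2*cos(pi/7)         2*cos(2*pi/7)        0                          
  chi_5 (2d, j=3)            2             -2*cos(pi/7)         2*cos(2*pi/7)        -2*cos(3*pi/7)       0                          

Spot check: chi_1 (triv) on {r^2, r^5} = 1.

Explanation: D_7 has order 2*7 = 14 with 5 conjugacy classes, hence 5 irreducibles. Sum of squared dims 1 + 1 + 4 + 4 + 4 = 14 = |G|. Linear characters come from the abelianisation; the 2-dimensional irreps have character r^k -> 2*cos(2*pi*j*k/7), reflections -> 0.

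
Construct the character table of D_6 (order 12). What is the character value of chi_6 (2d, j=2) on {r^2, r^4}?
Conjugacy classes: {e} of size 1, {r^3} of size 1, {r^1, r^5} of size 2, {r^2, r^4} of size 2, {s, sr^2, ...} of size 3, {sr, sr^3, ...} of size 3.
Character table:
  irrep \ class              {e} (size 1)  {r^3} (size 1)  {r^1, r^5} (size 2)  {r^2, r^4} (size 2)  {s, sr^2, ...} (size 3)  {sr, sr^3, ...} (size 3)
  chi_1 (triv)               1             1               1                    1                    1                        1                       
  chi_2 (sign: r->1, s->-1)  1             1               1                    1                    -1                       -1                      
  chi_3 (r->-1, s->1)        1             -1              -1                   1                    1                        -1                      
  chi_4 (r->-1, s->-1)       1             -1              -1                   1                    -1                       1                       
  chi_5 (2d, j=1)            2             -2              1                    -1                   0                        0                       
  chi_6 (2d, j=2)            2             2               -1                   -1                   0                        0                       

Spot check: chi_6 (2d, j=2) on {r^2, r^4} = -1.

Working: D_6 has order 2*6 = 12 with 6 conjugacy classes, hence 6 irreducibles. Sum of squared dims 1 + 1 + 1 + 1 + 4 + 4 = 12 = |G|. Linear characters come from the abelianisation; the 2-dimensional irreps have character r^k -> 2*cos(2*pi*j*k/6), reflections -> 0.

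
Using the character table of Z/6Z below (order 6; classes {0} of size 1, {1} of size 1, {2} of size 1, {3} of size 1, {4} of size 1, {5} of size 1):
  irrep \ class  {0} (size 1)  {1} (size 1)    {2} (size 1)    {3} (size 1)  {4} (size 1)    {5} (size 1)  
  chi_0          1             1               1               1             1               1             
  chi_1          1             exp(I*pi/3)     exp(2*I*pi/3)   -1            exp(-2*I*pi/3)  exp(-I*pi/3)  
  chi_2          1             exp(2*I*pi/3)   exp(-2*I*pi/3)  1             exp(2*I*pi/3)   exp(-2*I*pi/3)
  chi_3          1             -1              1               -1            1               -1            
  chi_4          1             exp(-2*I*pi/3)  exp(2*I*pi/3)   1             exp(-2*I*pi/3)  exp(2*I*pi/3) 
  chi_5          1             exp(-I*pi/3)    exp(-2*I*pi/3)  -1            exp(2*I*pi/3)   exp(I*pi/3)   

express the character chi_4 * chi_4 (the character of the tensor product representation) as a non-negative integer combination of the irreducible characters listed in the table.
chi_4 tensor chi_4 = chi_2 (all other irreducibles have multiplicity 0).

Reasoning: The character of a tensor product is the pointwise product (chi_4 * chi_4)(C) = chi_4(C) * chi_4(C):
  {0}: (1)*(1), {1}: (exp(-2*I*pi/3))*(exp(-2*I*pi/3)), {2}: (exp(2*I*pi/3))*(exp(2*I*pi/3)), {3}: (1)*(1), {4}: (exp(-2*I*pi/3))*(exp(-2*I*pi/3)), {5}: (exp(2*I*pi/3))*(exp(2*I*pi/3))
so (chi_4 * chi_4) takes values
  {0} -> 1, {1} -> exp(2*I*pi/3), {2} -> exp(-2*I*pi/3), {3} -> 1, {4} -> exp(2*I*pi/3), {5} -> exp(-2*I*pi/3).
Now take the inner product of this character with each irreducible chi from the table, <chi_4*chi_4, chi> = (1/6) sum_C |C| (chi_4*chi_4)(C) conj(chi(C)):
  <chi_4*chi_4, chi_0> = (1/6)[1*(1)*conj(1) + 1*(exp(2*I*pi/3))*conj(1) + 1*(exp(-2*I*pi/3))*conj(1) + 1*(1)*conj(1) + 1*(exp(2*I*pi/3))*conj(1) + 1*(exp(-2*I*pi/3))*conj(1)]
      = (1/6)[(1) + (exp(2*I*pi/3)) + (exp(-2*I*pi/3)) + (1) + (exp(2*I*pi/3)) + (exp(-2*I*pi/3))] = 0/6 = 0
  <chi_4*chi_4, chi_1> = (1/6)[1*(1)*conj(1) + 1*(exp(2*I*pi/3))*conj(exp(I*pi/3)) + 1*(exp(-2*I*pi/3))*conj(exp(2*I*pi/3)) + 1*(1)*conj(-1) + 1*(exp(2*I*pi/3))*conj(exp(-2*I*pi/3)) + 1*(exp(-2*I*pi/3))*conj(exp(-I*pi/3))]
      = (1/6)[(1) + (exp(I*pi/3)) + (exp(2*I*pi/3)) + (-1) + (exp(-2*I*pi/3)) + (exp(-I*pi/3))] = 0/6 = 0
  <chi_4*chi_4, chi_2> = (1/6)[1*(1)*conj(1) + 1*(exp(2*I*pi/3))*conj(exp(2*I*pi/3)) + 1*(exp(-2*I*pi/3))*conj(exp(-2*I*pi/3)) + 1*(1)*conj(1) + 1*(exp(2*I*pi/3))*conj(exp(2*I*pi/3)) + 1*(exp(-2*I*pi/3))*conj(exp(-2*I*pi/3))]
      = (1/6)[(1) + (1) + (1) + (1) + (1) + (1)] = 6/6 = 1
  <chi_4*chi_4, chi_3> = (1/6)[1*(1)*conj(1) + 1*(exp(2*I*pi/3))*conj(-1) + 1*(exp(-2*I*pi/3))*conj(1) + 1*(1)*conj(-1) + 1*(exp(2*I*pi/3))*conj(1) + 1*(exp(-2*I*pi/3))*conj(-1)]
      = (1/6)[(1) + (-exp(2*I*pi/3)) + (exp(-2*I*pi/3)) + (-1) + (exp(2*I*pi/3)) + (-exp(-2*I*pi/3))] = 0/6 = 0
  <chi_4*chi_4, chi_4> = (1/6)[1*(1)*conj(1) + 1*(exp(2*I*pi/3))*conj(exp(-2*I*pi/3)) + 1*(exp(-2*I*pi/3))*conj(exp(2*I*pi/3)) + 1*(1)*conj(1) + 1*(exp(2*I*pi/3))*conj(exp(-2*I*pi/3)) + 1*(exp(-2*I*pi/3))*conj(exp(2*I*pi/3))]
      = (1/6)[(1) + (exp(-2*I*pi/3)) + (exp(2*I*pi/3)) + (1) + (exp(-2*I*pi/3)) + (exp(2*I*pi/3))] = 0/6 = 0
  <chi_4*chi_4, chi_5> = (1/6)[1*(1)*conj(1) + 1*(exp(2*I*pi/3))*conj(exp(-I*pi/3)) + 1*(exp(-2*I*pi/3))*conj(exp(-2*I*pi/3)) + 1*(1)*conj(-1) + 1*(exp(2*I*pi/3))*conj(exp(2*I*pi/3)) + 1*(exp(-2*I*pi/3))*conj(exp(I*pi/3))]
      = (1/6)[(1) + (-1) + (1) + (-1) + (1) + (-1)] = 0/6 = 0
(Exp terms are combined using exp(i*s)*conj(exp(i*t)) = exp(i*(s-t)), and sums of them are collapsed using the identity that for every m > 1 the m distinct m-th roots of unity sum to 0, e.g. 1 + exp(2*I*pi/3) + exp(-2*I*pi/3) = 0.)
Hence the multiplicities are chi_2: 1. Dimension check: dim(chi_4)*dim(chi_4) = 1*1 = 1 and sum (mult * dim) = 1*1 = 1.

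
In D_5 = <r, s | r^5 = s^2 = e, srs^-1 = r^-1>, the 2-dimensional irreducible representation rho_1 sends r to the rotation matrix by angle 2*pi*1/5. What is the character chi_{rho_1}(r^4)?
chi_{rho_1}(r^4) = 2*cos(2*pi*1*4/5) = -1/2 + sqrt(5)/2

rho_1(r^4) is rotation by angle 2*pi*1*4/5, whose trace is 2*cos(2*pi*1*4/5) = -1/2 + sqrt(5)/2.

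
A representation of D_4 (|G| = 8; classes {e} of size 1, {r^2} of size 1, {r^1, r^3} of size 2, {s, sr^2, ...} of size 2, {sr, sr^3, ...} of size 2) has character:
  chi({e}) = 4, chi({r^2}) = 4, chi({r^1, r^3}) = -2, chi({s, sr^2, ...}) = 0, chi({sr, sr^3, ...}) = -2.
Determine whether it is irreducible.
Not irreducible (reducible): <chi, chi> = 6 > 1.

Argument: <chi, chi> = (1/|G|) sum_C |C| * |chi(C)|^2 = (1/8)[1*|4|^2 + 1*|4|^2 + 2*|-2|^2 + 2*|0|^2 + 2*|-2|^2]
  = (1/8)[(16) + (16) + (8) + (0) + (8)] = 48/8 = 6.
A character is irreducible iff <chi, chi> = 1, so this representation is reducible.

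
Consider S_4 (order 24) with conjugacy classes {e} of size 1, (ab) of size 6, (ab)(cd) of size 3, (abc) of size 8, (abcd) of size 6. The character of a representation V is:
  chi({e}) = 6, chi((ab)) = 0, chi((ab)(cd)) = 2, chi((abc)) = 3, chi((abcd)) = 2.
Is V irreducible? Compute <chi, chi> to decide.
Not irreducible (reducible): <chi, chi> = 6 > 1.

Explanation: <chi, chi> = (1/|G|) sum_C |C| * |chi(C)|^2 = (1/24)[1*|6|^2 + 6*|0|^2 + 3*|2|^2 + 8*|3|^2 + 6*|2|^2]
  = (1/24)[(36) + (0) + (12) + (72) + (24)] = 144/24 = 6.
A character is irreducible iff <chi, chi> = 1, so this representation is reducible.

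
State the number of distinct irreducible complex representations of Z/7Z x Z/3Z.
21

Details: The number of irreducible complex representations of a finite group equals its number of conjugacy classes. Z/7Z x Z/3Z is abelian of order 21, so every element is its own conjugacy class: 21 classes, so Z/7Z x Z/3Z (order 21) has exactly 21 irreducible complex representations.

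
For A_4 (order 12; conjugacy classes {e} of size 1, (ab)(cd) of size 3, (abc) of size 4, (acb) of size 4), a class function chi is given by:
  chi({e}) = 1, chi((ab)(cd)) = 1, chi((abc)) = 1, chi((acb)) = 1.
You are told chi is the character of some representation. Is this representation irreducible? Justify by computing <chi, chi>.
Irreducible: <chi, chi> = 1.

Reasoning: <chi, chi> = (1/|G|) sum_C |C| * |chi(C)|^2 = (1/12)[1*|1|^2 + 3*|1|^2 + 4*|1|^2 + 4*|1|^2]
  = (1/12)[(1) + (3) + (4) + (4)] = 12/12 = 1.
(Exp terms are combined using exp(i*s)*conj(exp(i*t)) = exp(i*(s-t)), and sums of them are collapsed using the identity that for every m > 1 the m distinct m-th roots of unity sum to 0, e.g. 1 + exp(2*I*pi/3) + exp(-2*I*pi/3) = 0.)
A character is irreducible iff <chi, chi> = 1, so this representation is irreducible.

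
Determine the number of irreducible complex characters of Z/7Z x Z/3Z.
21

Solution. The number of irreducible complex representations of a finite group equals its number of conjugacy classes. Z/7Z x Z/3Z is abelian of order 21, so every element is its own conjugacy class: 21 classes, so Z/7Z x Z/3Z (order 21) has exactly 21 irreducible complex representations.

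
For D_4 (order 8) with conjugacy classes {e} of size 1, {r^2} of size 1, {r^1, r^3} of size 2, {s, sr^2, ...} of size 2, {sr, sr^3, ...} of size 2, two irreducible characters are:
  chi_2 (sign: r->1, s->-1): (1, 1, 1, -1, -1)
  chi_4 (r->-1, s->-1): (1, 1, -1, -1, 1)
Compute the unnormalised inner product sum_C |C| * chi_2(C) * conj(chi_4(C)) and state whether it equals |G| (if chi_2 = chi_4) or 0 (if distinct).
Sum = 0; so <chi_2, chi_4> = 0 (distinct irreducibles are orthogonal).

Justification: Compute term by term over conjugacy classes (|C| * chi_2(C) * conj(chi_4(C))):
  1*(1)*conj(1) + 1*(1)*conj(1) + 2*(1)*conj(-1) + 2*(-1)*conj(-1) + 2*(-1)*conj(1)
  = (1) + (1) + (-2) + (2) + (-2)
  = 0.
Dividing by |G| = 8 gives 0/8 = 0, matching the row-orthogonality relation <chi_2, chi_4> = [chi_2 = chi_4].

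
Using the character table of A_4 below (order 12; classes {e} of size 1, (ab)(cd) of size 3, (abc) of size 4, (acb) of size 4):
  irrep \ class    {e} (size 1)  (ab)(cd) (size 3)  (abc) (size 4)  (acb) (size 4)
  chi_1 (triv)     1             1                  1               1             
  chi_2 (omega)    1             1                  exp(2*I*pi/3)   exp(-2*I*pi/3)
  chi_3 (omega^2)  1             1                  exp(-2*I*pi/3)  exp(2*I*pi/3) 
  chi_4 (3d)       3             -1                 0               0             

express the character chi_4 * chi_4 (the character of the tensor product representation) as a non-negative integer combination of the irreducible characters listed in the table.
chi_4 tensor chi_4 = chi_1 + chi_2 + chi_3 + 2*chi_4 (all other irreducibles have multiplicity 0).

Derivation: The character of a tensor product is the pointwise product (chi_4 * chi_4)(C) = chi_4(C) * chi_4(C):
  {e}: (3)*(3), (ab)(cd): (-1)*(-1), (abc): (0)*(0), (acb): (0)*(0)
so (chi_4 * chi_4) takes values
  {e} -> 9, (ab)(cd) -> 1, (abc) -> 0, (acb) -> 0.
Now take the inner product of this character with each irreducible chi from the table, <chi_4*chi_4, chi> = (1/12) sum_C |C| (chi_4*chi_4)(C) conj(chi(C)):
  <chi_4*chi_4, chi_1> = (1/12)[1*(9)*conj(1) + 3*(1)*conj(1) + 4*(0)*conj(1) + 4*(0)*conj(1)]
      = (1/12)[(9) + (3) + (0) + (0)] = 12/12 = 1
  <chi_4*chi_4, chi_2> = (1/12)[1*(9)*conj(1) + 3*(1)*conj(1) + 4*(0)*conj(exp(2*I*pi/3)) + 4*(0)*conj(exp(-2*I*pi/3))]
      = (1/12)[(9) + (3) + (0) + (0)] = 12/12 = 1
  <chi_4*chi_4, chi_3> = (1/12)[1*(9)*conj(1) + 3*(1)*conj(1) + 4*(0)*conj(exp(-2*I*pi/3)) + 4*(0)*conj(exp(2*I*pi/3))]
      = (1/12)[(9) + (3) + (0) + (0)] = 12/12 = 1
  <chi_4*chi_4, chi_4> = (1/12)[1*(9)*conj(3) + 3*(1)*conj(-1) + 4*(0)*conj(0) + 4*(0)*conj(0)]
      = (1/12)[(27) + (-3) + (0) + (0)] = 24/12 = 2
(Exp terms are combined using exp(i*s)*conj(exp(i*t)) = exp(i*(s-t)), and sums of them are collapsed using the identity that for every m > 1 the m distinct m-th roots of unity sum to 0, e.g. 1 + exp(2*I*pi/3) + exp(-2*I*pi/3) = 0.)
Hence the multiplicities are chi_1: 1, chi_2: 1, chi_3: 1, chi_4: 2. Dimension check: dim(chi_4)*dim(chi_4) = 3*3 = 9 and sum (mult * dim) = 1*1 + 1*1 + 1*1 + 2*3 = 9.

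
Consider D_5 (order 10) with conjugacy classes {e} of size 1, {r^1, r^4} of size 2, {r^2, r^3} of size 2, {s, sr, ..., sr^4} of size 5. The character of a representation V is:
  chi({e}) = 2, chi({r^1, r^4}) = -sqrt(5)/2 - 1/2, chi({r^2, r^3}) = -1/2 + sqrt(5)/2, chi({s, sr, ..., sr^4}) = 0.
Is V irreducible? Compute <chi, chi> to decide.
Irreducible: <chi, chi> = 1.

<chi, chi> = (1/|G|) sum_C |C| * |chi(C)|^2 = (1/10)[1*|2|^2 + 2*|-sqrt(5)/2 - 1/2|^2 + 2*|-1/2 + sqrt(5)/2|^2 + 5*|0|^2]
  = (1/10)[(4) + (sqrt(5) + 3) + (3 - sqrt(5)) + (0)] = 10/10 = 1.
A character is irreducible iff <chi, chi> = 1, so this representation is irreducible.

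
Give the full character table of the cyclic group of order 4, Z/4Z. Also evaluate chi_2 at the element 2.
Character table of Z/4Z (irreps indexed chi_0,...,chi_3 with chi_k(m) = zeta_4^(k*m), zeta_4 = exp(2*pi*i/4)):
  irrep \ class  {0} (size 1)  {1} (size 1)  {2} (size 1)  {3} (size 1)
  chi_0          1             1             1             1           
  chi_1          1             I             -1            -I          
  chi_2          1             -1            1             -1          
  chi_3          1             -I            -1            I           

Spot check: chi_2(2) = zeta_4^(2*2) = zeta_4^4 = 1.

Argument: Z/4Z is abelian, so all 4 irreducible complex representations are 1-dimensional. They are given by chi_k(m) = zeta_4^(k*m) for k = 0,...,3. Row orthogonality: sum_m chi_k(m) conj(chi_l(m)) = 4 * [k = l].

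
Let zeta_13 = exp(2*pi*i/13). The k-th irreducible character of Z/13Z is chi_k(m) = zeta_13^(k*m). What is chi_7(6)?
chi_7(6) = zeta_13^42 = exp(6*I*pi/13)

Explanation: chi_7(6) = zeta_13^(7*6) = zeta_13^42. Since zeta_13^13 = 1, this equals zeta_13^3 = exp(2*pi*i*3/13) = exp(6*I*pi/13).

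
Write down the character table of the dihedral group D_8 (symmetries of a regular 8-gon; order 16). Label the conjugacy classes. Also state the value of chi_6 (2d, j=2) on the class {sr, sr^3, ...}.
Conjugacy classes: {e} of size 1, {r^4} of size 1, {r^1, r^7} of size 2, {r^2, r^6} of size 2, {r^3, r^5} of size 2, {s, sr^2, ...} of size 4, {sr, sr^3, ...} of size 4.
Character table:
  irrep \ class              {e} (size 1)  {r^4} (size 1)  {r^1, r^7} (size 2)  {r^2, r^6} (size 2)  {r^3, r^5} (size 2)  {s, sr^2, ...} (size 4)  {sr, sr^3, ...} (size 4)
  chi_1 (triv)               1             1               1                    1                    1                    1                        1                       
  chi_2 (sign: r->1, s->-1)  1             1               1                    1                    1                    -1                       -1                      
  chi_3 (r->-1, s->1)        1             1               -1                   1                    -1                   1                        -1                      
  chi_4 (r->-1, s->-1)       1             1               -1                   1                    -1                   -1                       1                       
  chi_5 (2d, j=1)            2             -2              sqrt(2)              0                    -sqrt(2)             0                        0                       
  chi_6 (2d, j=2)            2             2               0                    -2                   0                    0                        0                       
  chi_7 (2d, j=3)            2             -2              -sqrt(2)             0                    sqrt(2)              0                        0                       

Spot check: chi_6 (2d, j=2) on {sr, sr^3, ...} = 0.

Argument: D_8 has order 2*8 = 16 with 7 conjugacy classes, hence 7 irreducibles. Sum of squared dims 1 + 1 + 1 + 1 + 4 + 4 + 4 = 16 = |G|. Linear characters come from the abelianisation; the 2-dimensional irreps have character r^k -> 2*cos(2*pi*j*k/8), reflections -> 0.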